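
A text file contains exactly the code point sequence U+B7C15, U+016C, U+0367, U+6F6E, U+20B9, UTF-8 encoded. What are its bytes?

F2 B7 B0 95 C5 AC CD A7 E6 BD AE E2 82 B9

U+B7C15: 4-byte form → F2 B7 B0 95.
U+016C: 2-byte form → C5 AC.
U+0367: 2-byte form → CD A7.
U+6F6E: 3-byte form → E6 BD AE.
U+20B9: 3-byte form → E2 82 B9.
Concatenated (14 bytes): F2 B7 B0 95 C5 AC CD A7 E6 BD AE E2 82 B9.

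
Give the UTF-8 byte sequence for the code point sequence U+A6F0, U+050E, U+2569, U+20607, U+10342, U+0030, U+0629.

EA 9B B0 D4 8E E2 95 A9 F0 A0 98 87 F0 90 8D 82 30 D8 A9

U+A6F0: 3-byte form → EA 9B B0.
U+050E: 2-byte form → D4 8E.
U+2569: 3-byte form → E2 95 A9.
U+20607: 4-byte form → F0 A0 98 87.
U+10342: 4-byte form → F0 90 8D 82.
U+0030: 1-byte form → 30.
U+0629: 2-byte form → D8 A9.
Concatenated (19 bytes): EA 9B B0 D4 8E E2 95 A9 F0 A0 98 87 F0 90 8D 82 30 D8 A9.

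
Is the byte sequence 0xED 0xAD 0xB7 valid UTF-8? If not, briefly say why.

invalid (encodes a surrogate (U+D800–U+DFFF))

Structurally a 3-byte sequence; payload = 0xDB77.
But 0xDB77 is in U+D800–U+DFFF, the surrogate range. Surrogates are not Unicode scalar values and are forbidden in UTF-8.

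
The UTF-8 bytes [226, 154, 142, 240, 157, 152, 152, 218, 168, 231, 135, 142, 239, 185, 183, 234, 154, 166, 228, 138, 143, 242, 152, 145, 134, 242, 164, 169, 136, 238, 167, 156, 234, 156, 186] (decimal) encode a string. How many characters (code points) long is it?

Byte at offset 0: 0xE2 = 11100010 → 3-byte char (#1). Advance 3.
Byte at offset 3: 0xF0 = 11110000 → 4-byte char (#2). Advance 4.
Byte at offset 7: 0xDA = 11011010 → 2-byte char (#3). Advance 2.
Byte at offset 9: 0xE7 = 11100111 → 3-byte char (#4). Advance 3.
Byte at offset 12: 0xEF = 11101111 → 3-byte char (#5). Advance 3.
Byte at offset 15: 0xEA = 11101010 → 3-byte char (#6). Advance 3.
Byte at offset 18: 0xE4 = 11100100 → 3-byte char (#7). Advance 3.
Byte at offset 21: 0xF2 = 11110010 → 4-byte char (#8). Advance 4.
Byte at offset 25: 0xF2 = 11110010 → 4-byte char (#9). Advance 4.
Byte at offset 29: 0xEE = 11101110 → 3-byte char (#10). Advance 3.
Byte at offset 32: 0xEA = 11101010 → 3-byte char (#11). Advance 3.
Reached end at offset 35 after 11 code points.

11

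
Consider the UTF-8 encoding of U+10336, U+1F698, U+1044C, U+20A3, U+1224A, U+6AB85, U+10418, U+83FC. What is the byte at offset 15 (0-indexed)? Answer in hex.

U+10336 → 4-byte form F0 90 8C B6 at offsets 0–3.
U+1F698 → 4-byte form F0 9F 9A 98 at offsets 4–7.
U+1044C → 4-byte form F0 90 91 8C at offsets 8–11.
U+20A3 → 3-byte form E2 82 A3 at offsets 12–14.
U+1224A → 4-byte form F0 92 89 8A at offsets 15–18.
Offset 15 falls in char 5's range; it's byte 1 of F0 92 89 8A = 0xF0.

0xF0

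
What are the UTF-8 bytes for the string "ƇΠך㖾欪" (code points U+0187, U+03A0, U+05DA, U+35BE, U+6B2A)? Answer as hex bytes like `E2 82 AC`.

U+0187: 2-byte form → C6 87.
U+03A0: 2-byte form → CE A0.
U+05DA: 2-byte form → D7 9A.
U+35BE: 3-byte form → E3 96 BE.
U+6B2A: 3-byte form → E6 AC AA.
Concatenated (12 bytes): C6 87 CE A0 D7 9A E3 96 BE E6 AC AA.

C6 87 CE A0 D7 9A E3 96 BE E6 AC AA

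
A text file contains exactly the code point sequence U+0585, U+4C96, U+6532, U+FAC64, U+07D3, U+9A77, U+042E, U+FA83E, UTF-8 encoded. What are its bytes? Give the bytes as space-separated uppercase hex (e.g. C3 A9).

D6 85 E4 B2 96 E6 94 B2 F3 BA B1 A4 DF 93 E9 A9 B7 D0 AE F3 BA A0 BE

U+0585: 2-byte form → D6 85.
U+4C96: 3-byte form → E4 B2 96.
U+6532: 3-byte form → E6 94 B2.
U+FAC64: 4-byte form → F3 BA B1 A4.
U+07D3: 2-byte form → DF 93.
U+9A77: 3-byte form → E9 A9 B7.
U+042E: 2-byte form → D0 AE.
U+FA83E: 4-byte form → F3 BA A0 BE.
Concatenated (23 bytes): D6 85 E4 B2 96 E6 94 B2 F3 BA B1 A4 DF 93 E9 A9 B7 D0 AE F3 BA A0 BE.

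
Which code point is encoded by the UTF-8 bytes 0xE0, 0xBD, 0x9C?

U+0F5C

Leading byte 0xE0 = 11100000 matches 1110xxxx → 3-byte sequence.
Byte 1: 0xE0 = 11100000, payload 0000 (4 bits).
Byte 2: 0xBD = 10111101 (10xxxxxx ✓), payload 111101.
Byte 3: 0x9C = 10011100 (10xxxxxx ✓), payload 011100.
Concatenate: 0000111101011100 = 0xF5C (16 bits → U+0F5C).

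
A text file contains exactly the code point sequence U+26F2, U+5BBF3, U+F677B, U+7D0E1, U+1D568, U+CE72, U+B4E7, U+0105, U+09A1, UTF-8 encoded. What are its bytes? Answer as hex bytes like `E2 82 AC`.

E2 9B B2 F1 9B AF B3 F3 B6 9D BB F1 BD 83 A1 F0 9D 95 A8 EC B9 B2 EB 93 A7 C4 85 E0 A6 A1

U+26F2: 3-byte form → E2 9B B2.
U+5BBF3: 4-byte form → F1 9B AF B3.
U+F677B: 4-byte form → F3 B6 9D BB.
U+7D0E1: 4-byte form → F1 BD 83 A1.
U+1D568: 4-byte form → F0 9D 95 A8.
U+CE72: 3-byte form → EC B9 B2.
U+B4E7: 3-byte form → EB 93 A7.
U+0105: 2-byte form → C4 85.
U+09A1: 3-byte form → E0 A6 A1.
Concatenated (30 bytes): E2 9B B2 F1 9B AF B3 F3 B6 9D BB F1 BD 83 A1 F0 9D 95 A8 EC B9 B2 EB 93 A7 C4 85 E0 A6 A1.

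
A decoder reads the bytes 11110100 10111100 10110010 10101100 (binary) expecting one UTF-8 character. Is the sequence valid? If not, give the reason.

Leading byte 0xF4 = 11110100 → 4-byte form.
Payload = 0x13CCAC, which exceeds U+10FFFF, the maximum Unicode code point. (Leading bytes F5–FF, or F4 followed by ≥ 0x90, are invalid.)

invalid (encodes a value above U+10FFFF)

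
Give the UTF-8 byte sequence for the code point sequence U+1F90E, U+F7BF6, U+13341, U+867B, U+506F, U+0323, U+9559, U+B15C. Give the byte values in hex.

U+1F90E: 4-byte form → F0 9F A4 8E.
U+F7BF6: 4-byte form → F3 B7 AF B6.
U+13341: 4-byte form → F0 93 8D 81.
U+867B: 3-byte form → E8 99 BB.
U+506F: 3-byte form → E5 81 AF.
U+0323: 2-byte form → CC A3.
U+9559: 3-byte form → E9 95 99.
U+B15C: 3-byte form → EB 85 9C.
Concatenated (26 bytes): F0 9F A4 8E F3 B7 AF B6 F0 93 8D 81 E8 99 BB E5 81 AF CC A3 E9 95 99 EB 85 9C.

F0 9F A4 8E F3 B7 AF B6 F0 93 8D 81 E8 99 BB E5 81 AF CC A3 E9 95 99 EB 85 9C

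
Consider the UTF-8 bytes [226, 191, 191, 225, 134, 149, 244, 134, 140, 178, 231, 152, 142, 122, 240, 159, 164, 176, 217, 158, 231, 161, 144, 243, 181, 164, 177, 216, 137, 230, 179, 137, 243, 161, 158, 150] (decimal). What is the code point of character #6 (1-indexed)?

U+1F930

Offset 0: leading byte 0xE2 = 11100010 → 3-byte char #1 = E2 BF BF.
Offset 3: leading byte 0xE1 = 11100001 → 3-byte char #2 = E1 86 95.
Offset 6: leading byte 0xF4 = 11110100 → 4-byte char #3 = F4 86 8C B2.
Offset 10: leading byte 0xE7 = 11100111 → 3-byte char #4 = E7 98 8E.
Offset 13: leading byte 0x7A = 01111010 → 1-byte char #5 = 7A.
Offset 14: leading byte 0xF0 = 11110000 → 4-byte char #6 = F0 9F A4 B0.
Leading byte 0xF0 = 11110000 matches 11110xxx → 4-byte sequence.
Byte 1: 0xF0 = 11110000, payload 000 (3 bits).
Byte 2: 0x9F = 10011111 (10xxxxxx ✓), payload 011111.
Byte 3: 0xA4 = 10100100 (10xxxxxx ✓), payload 100100.
Byte 4: 0xB0 = 10110000 (10xxxxxx ✓), payload 110000.
Concatenate: 000011111100100110000 = 0x1F930 (21 bits → U+1F930).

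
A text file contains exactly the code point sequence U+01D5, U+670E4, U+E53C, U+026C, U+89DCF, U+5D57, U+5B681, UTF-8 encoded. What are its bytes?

U+01D5: 2-byte form → C7 95.
U+670E4: 4-byte form → F1 A7 83 A4.
U+E53C: 3-byte form → EE 94 BC.
U+026C: 2-byte form → C9 AC.
U+89DCF: 4-byte form → F2 89 B7 8F.
U+5D57: 3-byte form → E5 B5 97.
U+5B681: 4-byte form → F1 9B 9A 81.
Concatenated (22 bytes): C7 95 F1 A7 83 A4 EE 94 BC C9 AC F2 89 B7 8F E5 B5 97 F1 9B 9A 81.

C7 95 F1 A7 83 A4 EE 94 BC C9 AC F2 89 B7 8F E5 B5 97 F1 9B 9A 81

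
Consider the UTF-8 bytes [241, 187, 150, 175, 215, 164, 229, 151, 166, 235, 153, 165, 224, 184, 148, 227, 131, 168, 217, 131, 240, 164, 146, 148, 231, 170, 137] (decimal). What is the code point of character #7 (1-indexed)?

Offset 0: leading byte 0xF1 = 11110001 → 4-byte char #1 = F1 BB 96 AF.
Offset 4: leading byte 0xD7 = 11010111 → 2-byte char #2 = D7 A4.
Offset 6: leading byte 0xE5 = 11100101 → 3-byte char #3 = E5 97 A6.
Offset 9: leading byte 0xEB = 11101011 → 3-byte char #4 = EB 99 A5.
Offset 12: leading byte 0xE0 = 11100000 → 3-byte char #5 = E0 B8 94.
Offset 15: leading byte 0xE3 = 11100011 → 3-byte char #6 = E3 83 A8.
Offset 18: leading byte 0xD9 = 11011001 → 2-byte char #7 = D9 83.
Leading byte 0xD9 = 11011001 matches 110xxxxx → 2-byte sequence.
Byte 1: 0xD9 = 11011001, payload 11001 (5 bits).
Byte 2: 0x83 = 10000011 (10xxxxxx ✓), payload 000011.
Concatenate: 11001000011 = 0x643 (11 bits → U+0643).

U+0643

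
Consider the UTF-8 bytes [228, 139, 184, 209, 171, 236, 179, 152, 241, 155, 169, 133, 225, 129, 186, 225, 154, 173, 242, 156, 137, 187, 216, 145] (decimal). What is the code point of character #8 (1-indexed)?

U+0611

Offset 0: leading byte 0xE4 = 11100100 → 3-byte char #1 = E4 8B B8.
Offset 3: leading byte 0xD1 = 11010001 → 2-byte char #2 = D1 AB.
Offset 5: leading byte 0xEC = 11101100 → 3-byte char #3 = EC B3 98.
Offset 8: leading byte 0xF1 = 11110001 → 4-byte char #4 = F1 9B A9 85.
Offset 12: leading byte 0xE1 = 11100001 → 3-byte char #5 = E1 81 BA.
Offset 15: leading byte 0xE1 = 11100001 → 3-byte char #6 = E1 9A AD.
Offset 18: leading byte 0xF2 = 11110010 → 4-byte char #7 = F2 9C 89 BB.
Offset 22: leading byte 0xD8 = 11011000 → 2-byte char #8 = D8 91.
Leading byte 0xD8 = 11011000 matches 110xxxxx → 2-byte sequence.
Byte 1: 0xD8 = 11011000, payload 11000 (5 bits).
Byte 2: 0x91 = 10010001 (10xxxxxx ✓), payload 010001.
Concatenate: 11000010001 = 0x611 (11 bits → U+0611).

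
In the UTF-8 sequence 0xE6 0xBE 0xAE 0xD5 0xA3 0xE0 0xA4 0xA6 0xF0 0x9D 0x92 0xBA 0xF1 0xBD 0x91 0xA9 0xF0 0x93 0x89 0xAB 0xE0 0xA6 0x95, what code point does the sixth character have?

U+1326B

Offset 0: leading byte 0xE6 = 11100110 → 3-byte char #1 = E6 BE AE.
Offset 3: leading byte 0xD5 = 11010101 → 2-byte char #2 = D5 A3.
Offset 5: leading byte 0xE0 = 11100000 → 3-byte char #3 = E0 A4 A6.
Offset 8: leading byte 0xF0 = 11110000 → 4-byte char #4 = F0 9D 92 BA.
Offset 12: leading byte 0xF1 = 11110001 → 4-byte char #5 = F1 BD 91 A9.
Offset 16: leading byte 0xF0 = 11110000 → 4-byte char #6 = F0 93 89 AB.
Leading byte 0xF0 = 11110000 matches 11110xxx → 4-byte sequence.
Byte 1: 0xF0 = 11110000, payload 000 (3 bits).
Byte 2: 0x93 = 10010011 (10xxxxxx ✓), payload 010011.
Byte 3: 0x89 = 10001001 (10xxxxxx ✓), payload 001001.
Byte 4: 0xAB = 10101011 (10xxxxxx ✓), payload 101011.
Concatenate: 000010011001001101011 = 0x1326B (21 bits → U+1326B).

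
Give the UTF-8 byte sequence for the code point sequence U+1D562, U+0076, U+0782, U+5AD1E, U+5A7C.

U+1D562: 4-byte form → F0 9D 95 A2.
U+0076: 1-byte form → 76.
U+0782: 2-byte form → DE 82.
U+5AD1E: 4-byte form → F1 9A B4 9E.
U+5A7C: 3-byte form → E5 A9 BC.
Concatenated (14 bytes): F0 9D 95 A2 76 DE 82 F1 9A B4 9E E5 A9 BC.

F0 9D 95 A2 76 DE 82 F1 9A B4 9E E5 A9 BC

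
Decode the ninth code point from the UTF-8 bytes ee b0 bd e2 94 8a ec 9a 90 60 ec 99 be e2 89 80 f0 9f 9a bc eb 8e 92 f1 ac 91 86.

U+6C446

Offset 0: leading byte 0xEE = 11101110 → 3-byte char #1 = EE B0 BD.
Offset 3: leading byte 0xE2 = 11100010 → 3-byte char #2 = E2 94 8A.
Offset 6: leading byte 0xEC = 11101100 → 3-byte char #3 = EC 9A 90.
Offset 9: leading byte 0x60 = 01100000 → 1-byte char #4 = 60.
Offset 10: leading byte 0xEC = 11101100 → 3-byte char #5 = EC 99 BE.
Offset 13: leading byte 0xE2 = 11100010 → 3-byte char #6 = E2 89 80.
Offset 16: leading byte 0xF0 = 11110000 → 4-byte char #7 = F0 9F 9A BC.
Offset 20: leading byte 0xEB = 11101011 → 3-byte char #8 = EB 8E 92.
Offset 23: leading byte 0xF1 = 11110001 → 4-byte char #9 = F1 AC 91 86.
Leading byte 0xF1 = 11110001 matches 11110xxx → 4-byte sequence.
Byte 1: 0xF1 = 11110001, payload 001 (3 bits).
Byte 2: 0xAC = 10101100 (10xxxxxx ✓), payload 101100.
Byte 3: 0x91 = 10010001 (10xxxxxx ✓), payload 010001.
Byte 4: 0x86 = 10000110 (10xxxxxx ✓), payload 000110.
Concatenate: 001101100010001000110 = 0x6C446 (21 bits → U+6C446).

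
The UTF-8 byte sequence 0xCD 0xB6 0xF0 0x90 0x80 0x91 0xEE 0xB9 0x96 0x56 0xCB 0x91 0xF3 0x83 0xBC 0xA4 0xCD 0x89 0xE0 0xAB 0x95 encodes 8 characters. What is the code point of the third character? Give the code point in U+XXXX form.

U+EE56

Offset 0: leading byte 0xCD = 11001101 → 2-byte char #1 = CD B6.
Offset 2: leading byte 0xF0 = 11110000 → 4-byte char #2 = F0 90 80 91.
Offset 6: leading byte 0xEE = 11101110 → 3-byte char #3 = EE B9 96.
Leading byte 0xEE = 11101110 matches 1110xxxx → 3-byte sequence.
Byte 1: 0xEE = 11101110, payload 1110 (4 bits).
Byte 2: 0xB9 = 10111001 (10xxxxxx ✓), payload 111001.
Byte 3: 0x96 = 10010110 (10xxxxxx ✓), payload 010110.
Concatenate: 1110111001010110 = 0xEE56 (16 bits → U+EE56).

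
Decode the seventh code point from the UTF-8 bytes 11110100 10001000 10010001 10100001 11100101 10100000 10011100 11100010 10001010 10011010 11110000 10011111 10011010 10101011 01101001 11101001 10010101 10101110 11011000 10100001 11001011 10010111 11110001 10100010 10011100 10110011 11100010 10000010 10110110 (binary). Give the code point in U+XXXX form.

U+0621

Offset 0: leading byte 0xF4 = 11110100 → 4-byte char #1 = F4 88 91 A1.
Offset 4: leading byte 0xE5 = 11100101 → 3-byte char #2 = E5 A0 9C.
Offset 7: leading byte 0xE2 = 11100010 → 3-byte char #3 = E2 8A 9A.
Offset 10: leading byte 0xF0 = 11110000 → 4-byte char #4 = F0 9F 9A AB.
Offset 14: leading byte 0x69 = 01101001 → 1-byte char #5 = 69.
Offset 15: leading byte 0xE9 = 11101001 → 3-byte char #6 = E9 95 AE.
Offset 18: leading byte 0xD8 = 11011000 → 2-byte char #7 = D8 A1.
Leading byte 0xD8 = 11011000 matches 110xxxxx → 2-byte sequence.
Byte 1: 0xD8 = 11011000, payload 11000 (5 bits).
Byte 2: 0xA1 = 10100001 (10xxxxxx ✓), payload 100001.
Concatenate: 11000100001 = 0x621 (11 bits → U+0621).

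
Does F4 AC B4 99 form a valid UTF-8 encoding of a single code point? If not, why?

invalid (encodes a value above U+10FFFF)

Leading byte 0xF4 = 11110100 → 4-byte form.
Payload = 0x12CD19, which exceeds U+10FFFF, the maximum Unicode code point. (Leading bytes F5–FF, or F4 followed by ≥ 0x90, are invalid.)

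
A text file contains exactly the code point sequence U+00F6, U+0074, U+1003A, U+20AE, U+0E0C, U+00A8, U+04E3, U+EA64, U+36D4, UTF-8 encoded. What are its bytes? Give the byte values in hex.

C3 B6 74 F0 90 80 BA E2 82 AE E0 B8 8C C2 A8 D3 A3 EE A9 A4 E3 9B 94

U+00F6: 2-byte form → C3 B6.
U+0074: 1-byte form → 74.
U+1003A: 4-byte form → F0 90 80 BA.
U+20AE: 3-byte form → E2 82 AE.
U+0E0C: 3-byte form → E0 B8 8C.
U+00A8: 2-byte form → C2 A8.
U+04E3: 2-byte form → D3 A3.
U+EA64: 3-byte form → EE A9 A4.
U+36D4: 3-byte form → E3 9B 94.
Concatenated (23 bytes): C3 B6 74 F0 90 80 BA E2 82 AE E0 B8 8C C2 A8 D3 A3 EE A9 A4 E3 9B 94.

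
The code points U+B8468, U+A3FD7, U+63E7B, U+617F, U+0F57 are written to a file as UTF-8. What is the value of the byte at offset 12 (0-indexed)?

0xE6

U+B8468 → 4-byte form F2 B8 91 A8 at offsets 0–3.
U+A3FD7 → 4-byte form F2 A3 BF 97 at offsets 4–7.
U+63E7B → 4-byte form F1 A3 B9 BB at offsets 8–11.
U+617F → 3-byte form E6 85 BF at offsets 12–14.
Offset 12 falls in char 4's range; it's byte 1 of E6 85 BF = 0xE6.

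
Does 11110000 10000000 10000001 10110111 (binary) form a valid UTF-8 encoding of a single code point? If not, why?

Leading byte 0xF0 = 11110000 → 4-byte form.
Continuation bytes all match 10xxxxxx. Payload decodes to 0x77.
But 0x77 < 0x10000, the minimum for a 4-byte sequence — this is an overlong encoding.

invalid (overlong encoding)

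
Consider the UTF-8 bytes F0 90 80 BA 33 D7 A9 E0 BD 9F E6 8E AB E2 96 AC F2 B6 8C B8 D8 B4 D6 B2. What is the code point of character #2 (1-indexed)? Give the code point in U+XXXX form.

U+0033

Offset 0: leading byte 0xF0 = 11110000 → 4-byte char #1 = F0 90 80 BA.
Offset 4: leading byte 0x33 = 00110011 → 1-byte char #2 = 33.
Leading byte 0x33 = 00110011 matches 0xxxxxxx → 1-byte sequence.
Byte 1: 0x33 = 00110011, payload 0110011 (7 bits).
Concatenate: 0110011 = 0x33 (7 bits → U+0033).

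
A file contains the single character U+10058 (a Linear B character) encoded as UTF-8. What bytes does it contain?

U+10058 = 0x10058 = 65624 decimal. In range U+10000–U+10FFFF → 4-byte form: 11110xxx 10xxxxxx 10xxxxxx 10xxxxxx.
Binary (21 bits): 000010000000001011000.
Split 3+6+6+6: 000 | 010000 | 000001 | 011000.
Byte 1: 11110000 = 0xF0.
Byte 2: 10010000 = 0x90.
Byte 3: 10000001 = 0x81.
Byte 4: 10011000 = 0x98.

F0 90 81 98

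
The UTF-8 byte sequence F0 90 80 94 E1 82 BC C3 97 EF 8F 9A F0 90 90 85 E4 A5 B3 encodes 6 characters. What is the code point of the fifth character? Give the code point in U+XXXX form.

Offset 0: leading byte 0xF0 = 11110000 → 4-byte char #1 = F0 90 80 94.
Offset 4: leading byte 0xE1 = 11100001 → 3-byte char #2 = E1 82 BC.
Offset 7: leading byte 0xC3 = 11000011 → 2-byte char #3 = C3 97.
Offset 9: leading byte 0xEF = 11101111 → 3-byte char #4 = EF 8F 9A.
Offset 12: leading byte 0xF0 = 11110000 → 4-byte char #5 = F0 90 90 85.
Leading byte 0xF0 = 11110000 matches 11110xxx → 4-byte sequence.
Byte 1: 0xF0 = 11110000, payload 000 (3 bits).
Byte 2: 0x90 = 10010000 (10xxxxxx ✓), payload 010000.
Byte 3: 0x90 = 10010000 (10xxxxxx ✓), payload 010000.
Byte 4: 0x85 = 10000101 (10xxxxxx ✓), payload 000101.
Concatenate: 000010000010000000101 = 0x10405 (21 bits → U+10405).

U+10405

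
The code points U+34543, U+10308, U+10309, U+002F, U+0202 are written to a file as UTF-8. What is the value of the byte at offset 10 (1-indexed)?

1-indexed offset 10 is 0-indexed offset 9.
U+34543 → 4-byte form F0 B4 95 83 at offsets 0–3.
U+10308 → 4-byte form F0 90 8C 88 at offsets 4–7.
U+10309 → 4-byte form F0 90 8C 89 at offsets 8–11.
Offset 9 falls in char 3's range; it's byte 2 of F0 90 8C 89 = 0x90.

0x90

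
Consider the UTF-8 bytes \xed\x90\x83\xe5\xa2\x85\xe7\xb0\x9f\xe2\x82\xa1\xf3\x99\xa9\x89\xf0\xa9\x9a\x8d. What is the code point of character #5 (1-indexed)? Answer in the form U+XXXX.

Offset 0: leading byte 0xED = 11101101 → 3-byte char #1 = ED 90 83.
Offset 3: leading byte 0xE5 = 11100101 → 3-byte char #2 = E5 A2 85.
Offset 6: leading byte 0xE7 = 11100111 → 3-byte char #3 = E7 B0 9F.
Offset 9: leading byte 0xE2 = 11100010 → 3-byte char #4 = E2 82 A1.
Offset 12: leading byte 0xF3 = 11110011 → 4-byte char #5 = F3 99 A9 89.
Leading byte 0xF3 = 11110011 matches 11110xxx → 4-byte sequence.
Byte 1: 0xF3 = 11110011, payload 011 (3 bits).
Byte 2: 0x99 = 10011001 (10xxxxxx ✓), payload 011001.
Byte 3: 0xA9 = 10101001 (10xxxxxx ✓), payload 101001.
Byte 4: 0x89 = 10001001 (10xxxxxx ✓), payload 001001.
Concatenate: 011011001101001001001 = 0xD9A49 (21 bits → U+D9A49).

U+D9A49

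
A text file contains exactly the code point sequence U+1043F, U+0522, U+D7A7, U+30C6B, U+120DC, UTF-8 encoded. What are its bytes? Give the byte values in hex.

U+1043F: 4-byte form → F0 90 90 BF.
U+0522: 2-byte form → D4 A2.
U+D7A7: 3-byte form → ED 9E A7.
U+30C6B: 4-byte form → F0 B0 B1 AB.
U+120DC: 4-byte form → F0 92 83 9C.
Concatenated (17 bytes): F0 90 90 BF D4 A2 ED 9E A7 F0 B0 B1 AB F0 92 83 9C.

F0 90 90 BF D4 A2 ED 9E A7 F0 B0 B1 AB F0 92 83 9C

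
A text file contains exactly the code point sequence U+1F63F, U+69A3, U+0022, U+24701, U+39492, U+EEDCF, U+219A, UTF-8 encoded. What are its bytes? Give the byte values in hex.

F0 9F 98 BF E6 A6 A3 22 F0 A4 9C 81 F0 B9 92 92 F3 AE B7 8F E2 86 9A

U+1F63F: 4-byte form → F0 9F 98 BF.
U+69A3: 3-byte form → E6 A6 A3.
U+0022: 1-byte form → 22.
U+24701: 4-byte form → F0 A4 9C 81.
U+39492: 4-byte form → F0 B9 92 92.
U+EEDCF: 4-byte form → F3 AE B7 8F.
U+219A: 3-byte form → E2 86 9A.
Concatenated (23 bytes): F0 9F 98 BF E6 A6 A3 22 F0 A4 9C 81 F0 B9 92 92 F3 AE B7 8F E2 86 9A.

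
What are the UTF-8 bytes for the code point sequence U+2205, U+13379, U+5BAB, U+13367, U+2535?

U+2205: 3-byte form → E2 88 85.
U+13379: 4-byte form → F0 93 8D B9.
U+5BAB: 3-byte form → E5 AE AB.
U+13367: 4-byte form → F0 93 8D A7.
U+2535: 3-byte form → E2 94 B5.
Concatenated (17 bytes): E2 88 85 F0 93 8D B9 E5 AE AB F0 93 8D A7 E2 94 B5.

E2 88 85 F0 93 8D B9 E5 AE AB F0 93 8D A7 E2 94 B5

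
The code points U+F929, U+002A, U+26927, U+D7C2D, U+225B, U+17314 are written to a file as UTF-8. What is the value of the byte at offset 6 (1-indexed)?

0xA6

1-indexed offset 6 is 0-indexed offset 5.
U+F929 → 3-byte form EF A4 A9 at offsets 0–2.
U+002A → 1-byte form 2A at offsets 3–3.
U+26927 → 4-byte form F0 A6 A4 A7 at offsets 4–7.
Offset 5 falls in char 3's range; it's byte 2 of F0 A6 A4 A7 = 0xA6.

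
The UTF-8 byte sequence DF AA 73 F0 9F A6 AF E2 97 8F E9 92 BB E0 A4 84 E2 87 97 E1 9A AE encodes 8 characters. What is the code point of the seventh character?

Offset 0: leading byte 0xDF = 11011111 → 2-byte char #1 = DF AA.
Offset 2: leading byte 0x73 = 01110011 → 1-byte char #2 = 73.
Offset 3: leading byte 0xF0 = 11110000 → 4-byte char #3 = F0 9F A6 AF.
Offset 7: leading byte 0xE2 = 11100010 → 3-byte char #4 = E2 97 8F.
Offset 10: leading byte 0xE9 = 11101001 → 3-byte char #5 = E9 92 BB.
Offset 13: leading byte 0xE0 = 11100000 → 3-byte char #6 = E0 A4 84.
Offset 16: leading byte 0xE2 = 11100010 → 3-byte char #7 = E2 87 97.
Leading byte 0xE2 = 11100010 matches 1110xxxx → 3-byte sequence.
Byte 1: 0xE2 = 11100010, payload 0010 (4 bits).
Byte 2: 0x87 = 10000111 (10xxxxxx ✓), payload 000111.
Byte 3: 0x97 = 10010111 (10xxxxxx ✓), payload 010111.
Concatenate: 0010000111010111 = 0x21D7 (16 bits → U+21D7).

U+21D7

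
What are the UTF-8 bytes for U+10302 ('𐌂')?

U+10302 = 0x10302 = 66306 decimal. In range U+10000–U+10FFFF → 4-byte form: 11110xxx 10xxxxxx 10xxxxxx 10xxxxxx.
Binary (21 bits): 000010000001100000010.
Split 3+6+6+6: 000 | 010000 | 001100 | 000010.
Byte 1: 11110000 = 0xF0.
Byte 2: 10010000 = 0x90.
Byte 3: 10001100 = 0x8C.
Byte 4: 10000010 = 0x82.

F0 90 8C 82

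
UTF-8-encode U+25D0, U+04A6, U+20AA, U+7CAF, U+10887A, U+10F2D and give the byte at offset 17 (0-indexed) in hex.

U+25D0 → 3-byte form E2 97 90 at offsets 0–2.
U+04A6 → 2-byte form D2 A6 at offsets 3–4.
U+20AA → 3-byte form E2 82 AA at offsets 5–7.
U+7CAF → 3-byte form E7 B2 AF at offsets 8–10.
U+10887A → 4-byte form F4 88 A1 BA at offsets 11–14.
U+10F2D → 4-byte form F0 90 BC AD at offsets 15–18.
Offset 17 falls in char 6's range; it's byte 3 of F0 90 BC AD = 0xBC.

0xBC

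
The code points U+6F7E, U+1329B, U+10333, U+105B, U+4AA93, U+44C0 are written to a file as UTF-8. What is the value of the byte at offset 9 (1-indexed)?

1-indexed offset 9 is 0-indexed offset 8.
U+6F7E → 3-byte form E6 BD BE at offsets 0–2.
U+1329B → 4-byte form F0 93 8A 9B at offsets 3–6.
U+10333 → 4-byte form F0 90 8C B3 at offsets 7–10.
Offset 8 falls in char 3's range; it's byte 2 of F0 90 8C B3 = 0x90.

0x90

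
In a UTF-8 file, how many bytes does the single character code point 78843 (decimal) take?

4

U+133FB = 0x133FB. UTF-8 uses 1 byte below 0x80, 2 below 0x800, 3 below 0x10000, 4 up to 0x10FFFF. 0x133FB is in U+10000–U+10FFFF → 4 bytes.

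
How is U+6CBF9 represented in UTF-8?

F1 AC AF B9

U+6CBF9 = 0x6CBF9 = 445433 decimal. In range U+10000–U+10FFFF → 4-byte form: 11110xxx 10xxxxxx 10xxxxxx 10xxxxxx.
Binary (21 bits): 001101100101111111001.
Split 3+6+6+6: 001 | 101100 | 101111 | 111001.
Byte 1: 11110001 = 0xF1.
Byte 2: 10101100 = 0xAC.
Byte 3: 10101111 = 0xAF.
Byte 4: 10111001 = 0xB9.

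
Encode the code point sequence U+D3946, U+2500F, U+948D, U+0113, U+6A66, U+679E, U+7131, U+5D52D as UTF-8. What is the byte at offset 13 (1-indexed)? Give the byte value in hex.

0x93

1-indexed offset 13 is 0-indexed offset 12.
U+D3946 → 4-byte form F3 93 A5 86 at offsets 0–3.
U+2500F → 4-byte form F0 A5 80 8F at offsets 4–7.
U+948D → 3-byte form E9 92 8D at offsets 8–10.
U+0113 → 2-byte form C4 93 at offsets 11–12.
Offset 12 falls in char 4's range; it's byte 2 of C4 93 = 0x93.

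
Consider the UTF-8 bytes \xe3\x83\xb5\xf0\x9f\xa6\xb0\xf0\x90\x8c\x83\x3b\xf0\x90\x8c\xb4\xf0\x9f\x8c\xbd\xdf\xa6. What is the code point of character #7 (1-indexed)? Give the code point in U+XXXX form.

U+07E6

Offset 0: leading byte 0xE3 = 11100011 → 3-byte char #1 = E3 83 B5.
Offset 3: leading byte 0xF0 = 11110000 → 4-byte char #2 = F0 9F A6 B0.
Offset 7: leading byte 0xF0 = 11110000 → 4-byte char #3 = F0 90 8C 83.
Offset 11: leading byte 0x3B = 00111011 → 1-byte char #4 = 3B.
Offset 12: leading byte 0xF0 = 11110000 → 4-byte char #5 = F0 90 8C B4.
Offset 16: leading byte 0xF0 = 11110000 → 4-byte char #6 = F0 9F 8C BD.
Offset 20: leading byte 0xDF = 11011111 → 2-byte char #7 = DF A6.
Leading byte 0xDF = 11011111 matches 110xxxxx → 2-byte sequence.
Byte 1: 0xDF = 11011111, payload 11111 (5 bits).
Byte 2: 0xA6 = 10100110 (10xxxxxx ✓), payload 100110.
Concatenate: 11111100110 = 0x7E6 (11 bits → U+07E6).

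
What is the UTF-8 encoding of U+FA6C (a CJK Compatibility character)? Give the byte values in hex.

U+FA6C = 0xFA6C = 64108 decimal. In range U+0800–U+FFFF → 3-byte form: 1110xxxx 10xxxxxx 10xxxxxx.
Binary (16 bits): 1111101001101100.
Split 4+6+6: 1111 | 101001 | 101100.
Byte 1: 11101111 = 0xEF.
Byte 2: 10101001 = 0xA9.
Byte 3: 10101100 = 0xAC.

EF A9 AC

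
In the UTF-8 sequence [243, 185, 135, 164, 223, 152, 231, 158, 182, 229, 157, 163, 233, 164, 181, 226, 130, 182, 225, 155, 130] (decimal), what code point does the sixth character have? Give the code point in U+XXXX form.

U+20B6

Offset 0: leading byte 0xF3 = 11110011 → 4-byte char #1 = F3 B9 87 A4.
Offset 4: leading byte 0xDF = 11011111 → 2-byte char #2 = DF 98.
Offset 6: leading byte 0xE7 = 11100111 → 3-byte char #3 = E7 9E B6.
Offset 9: leading byte 0xE5 = 11100101 → 3-byte char #4 = E5 9D A3.
Offset 12: leading byte 0xE9 = 11101001 → 3-byte char #5 = E9 A4 B5.
Offset 15: leading byte 0xE2 = 11100010 → 3-byte char #6 = E2 82 B6.
Leading byte 0xE2 = 11100010 matches 1110xxxx → 3-byte sequence.
Byte 1: 0xE2 = 11100010, payload 0010 (4 bits).
Byte 2: 0x82 = 10000010 (10xxxxxx ✓), payload 000010.
Byte 3: 0xB6 = 10110110 (10xxxxxx ✓), payload 110110.
Concatenate: 0010000010110110 = 0x20B6 (16 bits → U+20B6).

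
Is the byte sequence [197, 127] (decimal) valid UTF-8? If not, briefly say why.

Leading byte 0xC5 = 11000101 → 2-byte form.
Byte 2 is 0x7F = 01111111, which is not 10xxxxxx — expected a continuation byte.

invalid (non-continuation byte where continuation expected)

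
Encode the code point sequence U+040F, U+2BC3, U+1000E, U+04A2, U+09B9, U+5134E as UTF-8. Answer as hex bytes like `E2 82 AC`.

D0 8F E2 AF 83 F0 90 80 8E D2 A2 E0 A6 B9 F1 91 8D 8E

U+040F: 2-byte form → D0 8F.
U+2BC3: 3-byte form → E2 AF 83.
U+1000E: 4-byte form → F0 90 80 8E.
U+04A2: 2-byte form → D2 A2.
U+09B9: 3-byte form → E0 A6 B9.
U+5134E: 4-byte form → F1 91 8D 8E.
Concatenated (18 bytes): D0 8F E2 AF 83 F0 90 80 8E D2 A2 E0 A6 B9 F1 91 8D 8E.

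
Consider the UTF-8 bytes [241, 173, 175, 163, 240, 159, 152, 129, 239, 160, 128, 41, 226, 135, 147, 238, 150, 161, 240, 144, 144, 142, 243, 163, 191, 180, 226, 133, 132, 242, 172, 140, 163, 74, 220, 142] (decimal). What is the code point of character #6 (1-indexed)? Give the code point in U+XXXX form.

U+E5A1

Offset 0: leading byte 0xF1 = 11110001 → 4-byte char #1 = F1 AD AF A3.
Offset 4: leading byte 0xF0 = 11110000 → 4-byte char #2 = F0 9F 98 81.
Offset 8: leading byte 0xEF = 11101111 → 3-byte char #3 = EF A0 80.
Offset 11: leading byte 0x29 = 00101001 → 1-byte char #4 = 29.
Offset 12: leading byte 0xE2 = 11100010 → 3-byte char #5 = E2 87 93.
Offset 15: leading byte 0xEE = 11101110 → 3-byte char #6 = EE 96 A1.
Leading byte 0xEE = 11101110 matches 1110xxxx → 3-byte sequence.
Byte 1: 0xEE = 11101110, payload 1110 (4 bits).
Byte 2: 0x96 = 10010110 (10xxxxxx ✓), payload 010110.
Byte 3: 0xA1 = 10100001 (10xxxxxx ✓), payload 100001.
Concatenate: 1110010110100001 = 0xE5A1 (16 bits → U+E5A1).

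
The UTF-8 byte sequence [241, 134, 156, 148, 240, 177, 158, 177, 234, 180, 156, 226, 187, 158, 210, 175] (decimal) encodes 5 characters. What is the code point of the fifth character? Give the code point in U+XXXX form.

U+04AF

Offset 0: leading byte 0xF1 = 11110001 → 4-byte char #1 = F1 86 9C 94.
Offset 4: leading byte 0xF0 = 11110000 → 4-byte char #2 = F0 B1 9E B1.
Offset 8: leading byte 0xEA = 11101010 → 3-byte char #3 = EA B4 9C.
Offset 11: leading byte 0xE2 = 11100010 → 3-byte char #4 = E2 BB 9E.
Offset 14: leading byte 0xD2 = 11010010 → 2-byte char #5 = D2 AF.
Leading byte 0xD2 = 11010010 matches 110xxxxx → 2-byte sequence.
Byte 1: 0xD2 = 11010010, payload 10010 (5 bits).
Byte 2: 0xAF = 10101111 (10xxxxxx ✓), payload 101111.
Concatenate: 10010101111 = 0x4AF (11 bits → U+04AF).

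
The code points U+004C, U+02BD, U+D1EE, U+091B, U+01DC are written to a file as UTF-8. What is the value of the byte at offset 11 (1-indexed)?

0x9C

1-indexed offset 11 is 0-indexed offset 10.
U+004C → 1-byte form 4C at offsets 0–0.
U+02BD → 2-byte form CA BD at offsets 1–2.
U+D1EE → 3-byte form ED 87 AE at offsets 3–5.
U+091B → 3-byte form E0 A4 9B at offsets 6–8.
U+01DC → 2-byte form C7 9C at offsets 9–10.
Offset 10 falls in char 5's range; it's byte 2 of C7 9C = 0x9C.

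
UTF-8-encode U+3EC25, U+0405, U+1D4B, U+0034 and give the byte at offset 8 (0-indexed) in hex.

U+3EC25 → 4-byte form F0 BE B0 A5 at offsets 0–3.
U+0405 → 2-byte form D0 85 at offsets 4–5.
U+1D4B → 3-byte form E1 B5 8B at offsets 6–8.
Offset 8 falls in char 3's range; it's byte 3 of E1 B5 8B = 0x8B.

0x8B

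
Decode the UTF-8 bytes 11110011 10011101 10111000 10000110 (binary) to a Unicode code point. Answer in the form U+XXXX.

U+DDE06

Leading byte 0xF3 = 11110011 matches 11110xxx → 4-byte sequence.
Byte 1: 0xF3 = 11110011, payload 011 (3 bits).
Byte 2: 0x9D = 10011101 (10xxxxxx ✓), payload 011101.
Byte 3: 0xB8 = 10111000 (10xxxxxx ✓), payload 111000.
Byte 4: 0x86 = 10000110 (10xxxxxx ✓), payload 000110.
Concatenate: 011011101111000000110 = 0xDDE06 (21 bits → U+DDE06).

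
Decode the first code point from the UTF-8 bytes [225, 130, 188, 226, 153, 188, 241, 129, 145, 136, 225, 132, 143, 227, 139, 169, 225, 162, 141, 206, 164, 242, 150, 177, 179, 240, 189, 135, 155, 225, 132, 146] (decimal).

Offset 0: leading byte 0xE1 = 11100001 → 3-byte char #1 = E1 82 BC.
Leading byte 0xE1 = 11100001 matches 1110xxxx → 3-byte sequence.
Byte 1: 0xE1 = 11100001, payload 0001 (4 bits).
Byte 2: 0x82 = 10000010 (10xxxxxx ✓), payload 000010.
Byte 3: 0xBC = 10111100 (10xxxxxx ✓), payload 111100.
Concatenate: 0001000010111100 = 0x10BC (16 bits → U+10BC).

U+10BC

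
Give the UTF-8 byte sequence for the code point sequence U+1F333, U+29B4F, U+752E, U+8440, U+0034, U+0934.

F0 9F 8C B3 F0 A9 AD 8F E7 94 AE E8 91 80 34 E0 A4 B4

U+1F333: 4-byte form → F0 9F 8C B3.
U+29B4F: 4-byte form → F0 A9 AD 8F.
U+752E: 3-byte form → E7 94 AE.
U+8440: 3-byte form → E8 91 80.
U+0034: 1-byte form → 34.
U+0934: 3-byte form → E0 A4 B4.
Concatenated (18 bytes): F0 9F 8C B3 F0 A9 AD 8F E7 94 AE E8 91 80 34 E0 A4 B4.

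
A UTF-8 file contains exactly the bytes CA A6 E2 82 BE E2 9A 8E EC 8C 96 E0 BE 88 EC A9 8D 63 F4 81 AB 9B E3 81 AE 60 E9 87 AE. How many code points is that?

11

Byte at offset 0: 0xCA = 11001010 → 2-byte char (#1). Advance 2.
Byte at offset 2: 0xE2 = 11100010 → 3-byte char (#2). Advance 3.
Byte at offset 5: 0xE2 = 11100010 → 3-byte char (#3). Advance 3.
Byte at offset 8: 0xEC = 11101100 → 3-byte char (#4). Advance 3.
Byte at offset 11: 0xE0 = 11100000 → 3-byte char (#5). Advance 3.
Byte at offset 14: 0xEC = 11101100 → 3-byte char (#6). Advance 3.
Byte at offset 17: 0x63 = 01100011 → 1-byte char (#7). Advance 1.
Byte at offset 18: 0xF4 = 11110100 → 4-byte char (#8). Advance 4.
Byte at offset 22: 0xE3 = 11100011 → 3-byte char (#9). Advance 3.
Byte at offset 25: 0x60 = 01100000 → 1-byte char (#10). Advance 1.
Byte at offset 26: 0xE9 = 11101001 → 3-byte char (#11). Advance 3.
Reached end at offset 29 after 11 code points.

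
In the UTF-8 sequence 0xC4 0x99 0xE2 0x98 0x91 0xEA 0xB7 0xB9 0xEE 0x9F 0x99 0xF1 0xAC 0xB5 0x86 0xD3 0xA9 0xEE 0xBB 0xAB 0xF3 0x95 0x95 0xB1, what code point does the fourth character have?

Offset 0: leading byte 0xC4 = 11000100 → 2-byte char #1 = C4 99.
Offset 2: leading byte 0xE2 = 11100010 → 3-byte char #2 = E2 98 91.
Offset 5: leading byte 0xEA = 11101010 → 3-byte char #3 = EA B7 B9.
Offset 8: leading byte 0xEE = 11101110 → 3-byte char #4 = EE 9F 99.
Leading byte 0xEE = 11101110 matches 1110xxxx → 3-byte sequence.
Byte 1: 0xEE = 11101110, payload 1110 (4 bits).
Byte 2: 0x9F = 10011111 (10xxxxxx ✓), payload 011111.
Byte 3: 0x99 = 10011001 (10xxxxxx ✓), payload 011001.
Concatenate: 1110011111011001 = 0xE7D9 (16 bits → U+E7D9).

U+E7D9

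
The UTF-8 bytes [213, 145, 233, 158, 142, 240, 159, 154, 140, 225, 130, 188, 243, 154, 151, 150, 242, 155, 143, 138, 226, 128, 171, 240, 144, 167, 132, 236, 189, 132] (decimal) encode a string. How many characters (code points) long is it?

9

Byte at offset 0: 0xD5 = 11010101 → 2-byte char (#1). Advance 2.
Byte at offset 2: 0xE9 = 11101001 → 3-byte char (#2). Advance 3.
Byte at offset 5: 0xF0 = 11110000 → 4-byte char (#3). Advance 4.
Byte at offset 9: 0xE1 = 11100001 → 3-byte char (#4). Advance 3.
Byte at offset 12: 0xF3 = 11110011 → 4-byte char (#5). Advance 4.
Byte at offset 16: 0xF2 = 11110010 → 4-byte char (#6). Advance 4.
Byte at offset 20: 0xE2 = 11100010 → 3-byte char (#7). Advance 3.
Byte at offset 23: 0xF0 = 11110000 → 4-byte char (#8). Advance 4.
Byte at offset 27: 0xEC = 11101100 → 3-byte char (#9). Advance 3.
Reached end at offset 30 after 9 code points.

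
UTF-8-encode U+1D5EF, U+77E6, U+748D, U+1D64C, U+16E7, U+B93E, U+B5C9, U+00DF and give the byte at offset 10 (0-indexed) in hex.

U+1D5EF → 4-byte form F0 9D 97 AF at offsets 0–3.
U+77E6 → 3-byte form E7 9F A6 at offsets 4–6.
U+748D → 3-byte form E7 92 8D at offsets 7–9.
U+1D64C → 4-byte form F0 9D 99 8C at offsets 10–13.
Offset 10 falls in char 4's range; it's byte 1 of F0 9D 99 8C = 0xF0.

0xF0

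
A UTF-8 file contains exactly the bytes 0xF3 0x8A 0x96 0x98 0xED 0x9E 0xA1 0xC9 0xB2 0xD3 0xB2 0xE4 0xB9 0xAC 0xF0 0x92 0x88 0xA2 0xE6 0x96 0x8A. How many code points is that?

7

Byte at offset 0: 0xF3 = 11110011 → 4-byte char (#1). Advance 4.
Byte at offset 4: 0xED = 11101101 → 3-byte char (#2). Advance 3.
Byte at offset 7: 0xC9 = 11001001 → 2-byte char (#3). Advance 2.
Byte at offset 9: 0xD3 = 11010011 → 2-byte char (#4). Advance 2.
Byte at offset 11: 0xE4 = 11100100 → 3-byte char (#5). Advance 3.
Byte at offset 14: 0xF0 = 11110000 → 4-byte char (#6). Advance 4.
Byte at offset 18: 0xE6 = 11100110 → 3-byte char (#7). Advance 3.
Reached end at offset 21 after 7 code points.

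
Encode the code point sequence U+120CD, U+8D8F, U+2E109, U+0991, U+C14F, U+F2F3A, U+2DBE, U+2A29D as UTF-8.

U+120CD: 4-byte form → F0 92 83 8D.
U+8D8F: 3-byte form → E8 B6 8F.
U+2E109: 4-byte form → F0 AE 84 89.
U+0991: 3-byte form → E0 A6 91.
U+C14F: 3-byte form → EC 85 8F.
U+F2F3A: 4-byte form → F3 B2 BC BA.
U+2DBE: 3-byte form → E2 B6 BE.
U+2A29D: 4-byte form → F0 AA 8A 9D.
Concatenated (28 bytes): F0 92 83 8D E8 B6 8F F0 AE 84 89 E0 A6 91 EC 85 8F F3 B2 BC BA E2 B6 BE F0 AA 8A 9D.

F0 92 83 8D E8 B6 8F F0 AE 84 89 E0 A6 91 EC 85 8F F3 B2 BC BA E2 B6 BE F0 AA 8A 9D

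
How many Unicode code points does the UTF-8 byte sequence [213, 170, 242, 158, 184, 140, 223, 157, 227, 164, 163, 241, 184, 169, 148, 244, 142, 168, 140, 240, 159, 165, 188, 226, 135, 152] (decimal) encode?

Byte at offset 0: 0xD5 = 11010101 → 2-byte char (#1). Advance 2.
Byte at offset 2: 0xF2 = 11110010 → 4-byte char (#2). Advance 4.
Byte at offset 6: 0xDF = 11011111 → 2-byte char (#3). Advance 2.
Byte at offset 8: 0xE3 = 11100011 → 3-byte char (#4). Advance 3.
Byte at offset 11: 0xF1 = 11110001 → 4-byte char (#5). Advance 4.
Byte at offset 15: 0xF4 = 11110100 → 4-byte char (#6). Advance 4.
Byte at offset 19: 0xF0 = 11110000 → 4-byte char (#7). Advance 4.
Byte at offset 23: 0xE2 = 11100010 → 3-byte char (#8). Advance 3.
Reached end at offset 26 after 8 code points.

8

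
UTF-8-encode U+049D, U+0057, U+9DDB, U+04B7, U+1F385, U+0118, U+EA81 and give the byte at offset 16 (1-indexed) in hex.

0xAA

1-indexed offset 16 is 0-indexed offset 15.
U+049D → 2-byte form D2 9D at offsets 0–1.
U+0057 → 1-byte form 57 at offsets 2–2.
U+9DDB → 3-byte form E9 B7 9B at offsets 3–5.
U+04B7 → 2-byte form D2 B7 at offsets 6–7.
U+1F385 → 4-byte form F0 9F 8E 85 at offsets 8–11.
U+0118 → 2-byte form C4 98 at offsets 12–13.
U+EA81 → 3-byte form EE AA 81 at offsets 14–16.
Offset 15 falls in char 7's range; it's byte 2 of EE AA 81 = 0xAA.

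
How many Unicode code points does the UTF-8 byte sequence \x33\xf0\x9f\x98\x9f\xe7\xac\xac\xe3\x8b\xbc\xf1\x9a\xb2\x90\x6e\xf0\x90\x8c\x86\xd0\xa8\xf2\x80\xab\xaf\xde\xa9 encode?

10

Byte at offset 0: 0x33 = 00110011 → 1-byte char (#1). Advance 1.
Byte at offset 1: 0xF0 = 11110000 → 4-byte char (#2). Advance 4.
Byte at offset 5: 0xE7 = 11100111 → 3-byte char (#3). Advance 3.
Byte at offset 8: 0xE3 = 11100011 → 3-byte char (#4). Advance 3.
Byte at offset 11: 0xF1 = 11110001 → 4-byte char (#5). Advance 4.
Byte at offset 15: 0x6E = 01101110 → 1-byte char (#6). Advance 1.
Byte at offset 16: 0xF0 = 11110000 → 4-byte char (#7). Advance 4.
Byte at offset 20: 0xD0 = 11010000 → 2-byte char (#8). Advance 2.
Byte at offset 22: 0xF2 = 11110010 → 4-byte char (#9). Advance 4.
Byte at offset 26: 0xDE = 11011110 → 2-byte char (#10). Advance 2.
Reached end at offset 28 after 10 code points.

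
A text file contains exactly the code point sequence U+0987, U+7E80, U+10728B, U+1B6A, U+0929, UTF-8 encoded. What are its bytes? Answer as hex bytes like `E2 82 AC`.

U+0987: 3-byte form → E0 A6 87.
U+7E80: 3-byte form → E7 BA 80.
U+10728B: 4-byte form → F4 87 8A 8B.
U+1B6A: 3-byte form → E1 AD AA.
U+0929: 3-byte form → E0 A4 A9.
Concatenated (16 bytes): E0 A6 87 E7 BA 80 F4 87 8A 8B E1 AD AA E0 A4 A9.

E0 A6 87 E7 BA 80 F4 87 8A 8B E1 AD AA E0 A4 A9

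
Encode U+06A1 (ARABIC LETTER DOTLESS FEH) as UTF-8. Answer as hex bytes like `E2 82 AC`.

DA A1

U+06A1 = 0x6A1 = 1697 decimal. In range U+0080–U+07FF → 2-byte form: 110xxxxx 10xxxxxx.
Binary (11 bits): 11010100001.
Split 5+6: 11010 | 100001.
Byte 1: 11011010 = 0xDA.
Byte 2: 10100001 = 0xA1.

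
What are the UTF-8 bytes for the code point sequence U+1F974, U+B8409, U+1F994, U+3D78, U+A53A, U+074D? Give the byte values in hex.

U+1F974: 4-byte form → F0 9F A5 B4.
U+B8409: 4-byte form → F2 B8 90 89.
U+1F994: 4-byte form → F0 9F A6 94.
U+3D78: 3-byte form → E3 B5 B8.
U+A53A: 3-byte form → EA 94 BA.
U+074D: 2-byte form → DD 8D.
Concatenated (20 bytes): F0 9F A5 B4 F2 B8 90 89 F0 9F A6 94 E3 B5 B8 EA 94 BA DD 8D.

F0 9F A5 B4 F2 B8 90 89 F0 9F A6 94 E3 B5 B8 EA 94 BA DD 8D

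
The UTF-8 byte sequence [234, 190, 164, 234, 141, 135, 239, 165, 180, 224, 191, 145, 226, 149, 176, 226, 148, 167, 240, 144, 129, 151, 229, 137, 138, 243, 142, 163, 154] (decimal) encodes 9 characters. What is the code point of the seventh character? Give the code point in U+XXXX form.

Offset 0: leading byte 0xEA = 11101010 → 3-byte char #1 = EA BE A4.
Offset 3: leading byte 0xEA = 11101010 → 3-byte char #2 = EA 8D 87.
Offset 6: leading byte 0xEF = 11101111 → 3-byte char #3 = EF A5 B4.
Offset 9: leading byte 0xE0 = 11100000 → 3-byte char #4 = E0 BF 91.
Offset 12: leading byte 0xE2 = 11100010 → 3-byte char #5 = E2 95 B0.
Offset 15: leading byte 0xE2 = 11100010 → 3-byte char #6 = E2 94 A7.
Offset 18: leading byte 0xF0 = 11110000 → 4-byte char #7 = F0 90 81 97.
Leading byte 0xF0 = 11110000 matches 11110xxx → 4-byte sequence.
Byte 1: 0xF0 = 11110000, payload 000 (3 bits).
Byte 2: 0x90 = 10010000 (10xxxxxx ✓), payload 010000.
Byte 3: 0x81 = 10000001 (10xxxxxx ✓), payload 000001.
Byte 4: 0x97 = 10010111 (10xxxxxx ✓), payload 010111.
Concatenate: 000010000000001010111 = 0x10057 (21 bits → U+10057).

U+10057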